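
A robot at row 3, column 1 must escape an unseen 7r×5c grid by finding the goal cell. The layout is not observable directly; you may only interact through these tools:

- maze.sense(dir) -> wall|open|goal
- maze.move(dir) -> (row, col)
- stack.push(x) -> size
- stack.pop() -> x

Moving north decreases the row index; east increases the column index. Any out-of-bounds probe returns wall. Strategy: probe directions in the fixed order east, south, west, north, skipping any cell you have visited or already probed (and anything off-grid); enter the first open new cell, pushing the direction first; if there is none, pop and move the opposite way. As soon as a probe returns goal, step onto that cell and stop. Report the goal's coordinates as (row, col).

==> sense(dir: east)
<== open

==> push(x: east)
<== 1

==> move(dir: east)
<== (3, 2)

==> sense(dir: east)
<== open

==> push(x: east)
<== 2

==> move(dir: east)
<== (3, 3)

==> sense(dir: east)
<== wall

==> sense(dir: south)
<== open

==> push(x: south)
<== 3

==> move(dir: south)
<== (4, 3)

==> sense(dir: east)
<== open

==> push(x: east)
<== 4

==> move(dir: east)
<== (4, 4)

==> sense(dir: south)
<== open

==> push(x: south)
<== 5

==> move(dir: south)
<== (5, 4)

==> sense(dir: south)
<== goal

==> move(dir: south)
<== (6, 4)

Answer: (6, 4)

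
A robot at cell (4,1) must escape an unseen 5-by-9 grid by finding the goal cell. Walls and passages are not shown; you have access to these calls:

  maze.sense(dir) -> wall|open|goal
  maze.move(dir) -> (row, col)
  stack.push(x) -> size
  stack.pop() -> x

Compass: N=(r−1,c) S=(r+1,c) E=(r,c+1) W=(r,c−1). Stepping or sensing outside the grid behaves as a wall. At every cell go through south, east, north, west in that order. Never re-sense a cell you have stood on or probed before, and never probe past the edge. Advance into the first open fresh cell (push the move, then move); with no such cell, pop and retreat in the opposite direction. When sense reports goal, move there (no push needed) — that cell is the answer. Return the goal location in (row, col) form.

Action: maze.sense[east]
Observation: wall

Action: maze.sense[north]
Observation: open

Action: stack.push[north]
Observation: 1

Action: maze.move[north]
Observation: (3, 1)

Action: maze.sense[east]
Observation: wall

Action: maze.sense[north]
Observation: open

Action: stack.push[north]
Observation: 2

Action: maze.move[north]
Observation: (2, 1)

Action: maze.sense[east]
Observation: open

Action: stack.push[east]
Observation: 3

Action: maze.move[east]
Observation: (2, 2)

Action: maze.sense[east]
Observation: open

Action: stack.push[east]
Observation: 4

Action: maze.move[east]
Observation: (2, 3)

Action: maze.sense[south]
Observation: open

Action: stack.push[south]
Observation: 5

Action: maze.move[south]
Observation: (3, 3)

Action: maze.sense[south]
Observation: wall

Action: maze.sense[east]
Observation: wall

Action: stack.pop[]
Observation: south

Action: maze.move[north]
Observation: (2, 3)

Action: maze.sense[east]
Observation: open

Action: stack.push[east]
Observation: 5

Action: maze.move[east]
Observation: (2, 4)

Action: maze.sense[east]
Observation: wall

Action: maze.sense[north]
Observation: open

Action: stack.push[north]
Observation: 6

Action: maze.move[north]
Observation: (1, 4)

Action: maze.sense[east]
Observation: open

Action: stack.push[east]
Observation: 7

Action: maze.move[east]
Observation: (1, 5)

Action: maze.sense[east]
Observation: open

Action: stack.push[east]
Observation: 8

Action: maze.move[east]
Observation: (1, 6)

Action: maze.sense[south]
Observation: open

Action: stack.push[south]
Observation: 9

Action: maze.move[south]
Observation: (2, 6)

Action: maze.sense[south]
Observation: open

Action: stack.push[south]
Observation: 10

Action: maze.move[south]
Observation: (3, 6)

Action: maze.sense[south]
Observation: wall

Action: maze.sense[east]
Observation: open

Action: stack.push[east]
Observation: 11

Action: maze.move[east]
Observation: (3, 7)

Action: maze.sense[south]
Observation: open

Action: stack.push[south]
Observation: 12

Action: maze.move[south]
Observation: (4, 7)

Action: maze.sense[east]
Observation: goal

Action: maze.move[east]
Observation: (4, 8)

Answer: (4, 8)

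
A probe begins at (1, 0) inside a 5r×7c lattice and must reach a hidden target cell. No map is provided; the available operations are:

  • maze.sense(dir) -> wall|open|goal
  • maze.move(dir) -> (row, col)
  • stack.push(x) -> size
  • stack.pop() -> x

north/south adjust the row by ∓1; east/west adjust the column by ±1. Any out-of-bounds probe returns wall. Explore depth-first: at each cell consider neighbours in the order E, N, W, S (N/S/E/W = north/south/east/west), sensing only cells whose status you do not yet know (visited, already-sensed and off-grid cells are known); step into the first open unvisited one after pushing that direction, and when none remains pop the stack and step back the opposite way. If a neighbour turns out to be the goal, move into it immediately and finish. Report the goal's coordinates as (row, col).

# sense(dir→east) : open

# push(x→east) : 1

# move(dir→east) : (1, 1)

# sense(dir→east) : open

# push(x→east) : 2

# move(dir→east) : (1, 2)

# sense(dir→east) : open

# push(x→east) : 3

# move(dir→east) : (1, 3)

# sense(dir→east) : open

# push(x→east) : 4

# move(dir→east) : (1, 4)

# sense(dir→east) : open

# push(x→east) : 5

# move(dir→east) : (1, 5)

# sense(dir→east) : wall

# sense(dir→north) : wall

# sense(dir→south) : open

# push(x→south) : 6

# move(dir→south) : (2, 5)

# sense(dir→east) : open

# push(x→east) : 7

# move(dir→east) : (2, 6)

# sense(dir→south) : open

# push(x→south) : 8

# move(dir→south) : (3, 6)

# sense(dir→west) : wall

# sense(dir→south) : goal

# move(dir→south) : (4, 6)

Answer: (4, 6)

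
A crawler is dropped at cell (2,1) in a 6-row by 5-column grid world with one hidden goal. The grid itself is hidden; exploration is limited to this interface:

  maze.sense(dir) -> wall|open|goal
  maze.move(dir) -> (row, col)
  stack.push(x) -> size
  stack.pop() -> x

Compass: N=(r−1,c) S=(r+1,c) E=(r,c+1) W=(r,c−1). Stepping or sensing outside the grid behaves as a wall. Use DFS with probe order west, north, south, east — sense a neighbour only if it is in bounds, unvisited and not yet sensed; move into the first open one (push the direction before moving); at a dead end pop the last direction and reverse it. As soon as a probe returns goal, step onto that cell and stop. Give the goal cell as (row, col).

% maze.sense west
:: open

% stack.push west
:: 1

% maze.move west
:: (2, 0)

% maze.sense north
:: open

% stack.push north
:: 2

% maze.move north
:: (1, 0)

% maze.sense north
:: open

% stack.push north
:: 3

% maze.move north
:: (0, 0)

% maze.sense east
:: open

% stack.push east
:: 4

% maze.move east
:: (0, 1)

% maze.sense south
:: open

% stack.push south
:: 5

% maze.move south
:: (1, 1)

% maze.sense east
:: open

% stack.push east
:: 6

% maze.move east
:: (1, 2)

% maze.sense north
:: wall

% maze.sense south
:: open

% stack.push south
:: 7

% maze.move south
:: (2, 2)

% maze.sense south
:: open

% stack.push south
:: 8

% maze.move south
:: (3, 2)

% maze.sense west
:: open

% stack.push west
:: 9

% maze.move west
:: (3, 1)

% maze.sense west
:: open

% stack.push west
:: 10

% maze.move west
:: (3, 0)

% maze.sense south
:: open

% stack.push south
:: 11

% maze.move south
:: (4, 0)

% maze.sense south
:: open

% stack.push south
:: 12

% maze.move south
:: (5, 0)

% maze.sense east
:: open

% stack.push east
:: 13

% maze.move east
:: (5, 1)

% maze.sense north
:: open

% stack.push north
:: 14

% maze.move north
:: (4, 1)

% maze.sense east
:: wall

% stack.pop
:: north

% maze.move south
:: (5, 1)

% maze.sense east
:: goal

% maze.move east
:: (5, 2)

Answer: (5, 2)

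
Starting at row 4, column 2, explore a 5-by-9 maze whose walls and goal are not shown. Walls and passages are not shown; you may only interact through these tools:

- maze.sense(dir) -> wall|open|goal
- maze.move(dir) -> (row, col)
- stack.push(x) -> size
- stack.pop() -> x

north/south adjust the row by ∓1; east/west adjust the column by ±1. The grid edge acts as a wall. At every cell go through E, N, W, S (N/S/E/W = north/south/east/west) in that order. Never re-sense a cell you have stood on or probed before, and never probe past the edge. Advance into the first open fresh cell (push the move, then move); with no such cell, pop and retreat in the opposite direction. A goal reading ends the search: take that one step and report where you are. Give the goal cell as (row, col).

[in] sense east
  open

[in] push east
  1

[in] move east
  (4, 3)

[in] sense east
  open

[in] push east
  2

[in] move east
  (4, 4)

[in] sense east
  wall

[in] sense north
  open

[in] push north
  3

[in] move north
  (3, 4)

[in] sense east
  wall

[in] sense north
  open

[in] push north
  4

[in] move north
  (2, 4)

[in] sense east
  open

[in] push east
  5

[in] move east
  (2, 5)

[in] sense east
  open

[in] push east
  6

[in] move east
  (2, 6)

[in] sense east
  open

[in] push east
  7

[in] move east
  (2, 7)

[in] sense east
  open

[in] push east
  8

[in] move east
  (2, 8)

[in] sense north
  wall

[in] sense south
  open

[in] push south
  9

[in] move south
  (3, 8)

[in] sense west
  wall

[in] sense south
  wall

[in] pop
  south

[in] move north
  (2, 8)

[in] pop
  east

[in] move west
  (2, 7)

[in] sense north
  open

[in] push north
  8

[in] move north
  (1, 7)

[in] sense north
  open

[in] push north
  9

[in] move north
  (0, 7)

[in] sense east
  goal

[in] move east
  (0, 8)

Answer: (0, 8)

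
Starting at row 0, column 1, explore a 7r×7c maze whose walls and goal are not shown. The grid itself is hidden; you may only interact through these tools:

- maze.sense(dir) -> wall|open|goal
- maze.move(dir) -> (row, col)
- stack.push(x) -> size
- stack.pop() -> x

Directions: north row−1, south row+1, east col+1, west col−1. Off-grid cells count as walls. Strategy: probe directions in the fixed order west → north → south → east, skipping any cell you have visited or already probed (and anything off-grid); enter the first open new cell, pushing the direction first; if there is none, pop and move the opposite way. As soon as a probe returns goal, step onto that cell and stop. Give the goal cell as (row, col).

==> maze.sense(dir: west)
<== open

==> stack.push(x: west)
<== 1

==> maze.move(dir: west)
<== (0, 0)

==> maze.sense(dir: south)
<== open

==> stack.push(x: south)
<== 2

==> maze.move(dir: south)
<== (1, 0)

==> maze.sense(dir: south)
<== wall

==> maze.sense(dir: east)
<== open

==> stack.push(x: east)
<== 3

==> maze.move(dir: east)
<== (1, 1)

==> maze.sense(dir: south)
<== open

==> stack.push(x: south)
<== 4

==> maze.move(dir: south)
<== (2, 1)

==> maze.sense(dir: south)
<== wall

==> maze.sense(dir: east)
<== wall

==> stack.pop()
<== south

==> maze.move(dir: north)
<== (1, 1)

==> maze.sense(dir: east)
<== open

==> stack.push(x: east)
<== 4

==> maze.move(dir: east)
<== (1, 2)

==> maze.sense(dir: north)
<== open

==> stack.push(x: north)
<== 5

==> maze.move(dir: north)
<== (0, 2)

==> maze.sense(dir: east)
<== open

==> stack.push(x: east)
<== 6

==> maze.move(dir: east)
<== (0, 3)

==> maze.sense(dir: south)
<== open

==> stack.push(x: south)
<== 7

==> maze.move(dir: south)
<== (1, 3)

==> maze.sense(dir: south)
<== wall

==> maze.sense(dir: east)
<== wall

==> stack.pop()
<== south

==> maze.move(dir: north)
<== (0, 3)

==> maze.sense(dir: east)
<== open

==> stack.push(x: east)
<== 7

==> maze.move(dir: east)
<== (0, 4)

==> maze.sense(dir: east)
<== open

==> stack.push(x: east)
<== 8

==> maze.move(dir: east)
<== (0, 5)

==> maze.sense(dir: south)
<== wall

==> maze.sense(dir: east)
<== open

==> stack.push(x: east)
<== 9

==> maze.move(dir: east)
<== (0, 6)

==> maze.sense(dir: south)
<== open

==> stack.push(x: south)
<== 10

==> maze.move(dir: south)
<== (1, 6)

==> maze.sense(dir: south)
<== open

==> stack.push(x: south)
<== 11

==> maze.move(dir: south)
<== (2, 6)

==> maze.sense(dir: west)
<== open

==> stack.push(x: west)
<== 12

==> maze.move(dir: west)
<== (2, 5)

==> maze.sense(dir: west)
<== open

==> stack.push(x: west)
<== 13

==> maze.move(dir: west)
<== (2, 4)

==> maze.sense(dir: south)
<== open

==> stack.push(x: south)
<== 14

==> maze.move(dir: south)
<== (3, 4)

==> maze.sense(dir: west)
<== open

==> stack.push(x: west)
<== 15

==> maze.move(dir: west)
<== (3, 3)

==> maze.sense(dir: west)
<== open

==> stack.push(x: west)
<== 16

==> maze.move(dir: west)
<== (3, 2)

==> maze.sense(dir: south)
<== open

==> stack.push(x: south)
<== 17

==> maze.move(dir: south)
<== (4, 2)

==> maze.sense(dir: west)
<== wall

==> maze.sense(dir: south)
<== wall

==> maze.sense(dir: east)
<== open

==> stack.push(x: east)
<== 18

==> maze.move(dir: east)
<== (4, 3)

==> maze.sense(dir: south)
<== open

==> stack.push(x: south)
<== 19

==> maze.move(dir: south)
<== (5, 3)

==> maze.sense(dir: south)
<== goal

==> maze.move(dir: south)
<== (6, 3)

Answer: (6, 3)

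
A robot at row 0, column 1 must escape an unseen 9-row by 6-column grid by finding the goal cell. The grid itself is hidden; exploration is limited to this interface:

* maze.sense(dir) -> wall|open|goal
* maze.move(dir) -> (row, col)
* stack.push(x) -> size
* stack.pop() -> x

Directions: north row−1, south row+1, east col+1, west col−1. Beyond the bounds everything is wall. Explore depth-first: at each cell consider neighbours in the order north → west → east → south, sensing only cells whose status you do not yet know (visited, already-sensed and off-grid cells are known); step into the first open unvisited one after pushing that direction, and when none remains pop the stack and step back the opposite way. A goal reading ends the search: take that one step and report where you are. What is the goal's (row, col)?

~$ sense west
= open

~$ push west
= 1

~$ move west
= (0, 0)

~$ sense south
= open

~$ push south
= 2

~$ move south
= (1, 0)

~$ sense east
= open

~$ push east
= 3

~$ move east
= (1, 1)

~$ sense east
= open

~$ push east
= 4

~$ move east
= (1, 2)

~$ sense north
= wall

~$ sense east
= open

~$ push east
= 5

~$ move east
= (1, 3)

~$ sense north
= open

~$ push north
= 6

~$ move north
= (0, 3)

~$ sense east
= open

~$ push east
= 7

~$ move east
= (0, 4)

~$ sense east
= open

~$ push east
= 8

~$ move east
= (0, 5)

~$ sense south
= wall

~$ pop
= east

~$ move west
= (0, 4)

~$ sense south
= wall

~$ pop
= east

~$ move west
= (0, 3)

~$ pop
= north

~$ move south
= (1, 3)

~$ sense south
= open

~$ push south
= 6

~$ move south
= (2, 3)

~$ sense west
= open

~$ push west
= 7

~$ move west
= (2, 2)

~$ sense west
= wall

~$ sense south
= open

~$ push south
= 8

~$ move south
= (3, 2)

~$ sense west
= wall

~$ sense east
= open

~$ push east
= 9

~$ move east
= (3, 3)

~$ sense east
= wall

~$ sense south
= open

~$ push south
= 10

~$ move south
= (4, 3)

~$ sense west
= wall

~$ sense east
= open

~$ push east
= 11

~$ move east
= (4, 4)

~$ sense east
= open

~$ push east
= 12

~$ move east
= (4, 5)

~$ sense north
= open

~$ push north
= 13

~$ move north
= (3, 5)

~$ sense north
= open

~$ push north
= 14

~$ move north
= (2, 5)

~$ sense west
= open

~$ push west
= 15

~$ move west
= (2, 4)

~$ pop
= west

~$ move east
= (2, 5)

~$ pop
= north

~$ move south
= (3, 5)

~$ pop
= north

~$ move south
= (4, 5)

~$ sense south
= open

~$ push south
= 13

~$ move south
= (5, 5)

~$ sense west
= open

~$ push west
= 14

~$ move west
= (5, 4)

~$ sense west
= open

~$ push west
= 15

~$ move west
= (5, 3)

~$ sense west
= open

~$ push west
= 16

~$ move west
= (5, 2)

~$ sense west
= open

~$ push west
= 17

~$ move west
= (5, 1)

~$ sense north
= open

~$ push north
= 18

~$ move north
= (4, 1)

~$ sense west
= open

~$ push west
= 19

~$ move west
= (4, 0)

~$ sense north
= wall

~$ sense south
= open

~$ push south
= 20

~$ move south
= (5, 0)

~$ sense south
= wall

~$ pop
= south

~$ move north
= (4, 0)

~$ pop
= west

~$ move east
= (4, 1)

~$ pop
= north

~$ move south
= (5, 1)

~$ sense south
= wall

~$ pop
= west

~$ move east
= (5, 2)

~$ sense south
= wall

~$ pop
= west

~$ move east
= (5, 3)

~$ sense south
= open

~$ push south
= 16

~$ move south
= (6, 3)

~$ sense east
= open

~$ push east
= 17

~$ move east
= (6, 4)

~$ sense east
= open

~$ push east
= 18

~$ move east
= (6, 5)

~$ sense south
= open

~$ push south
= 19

~$ move south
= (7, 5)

~$ sense west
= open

~$ push west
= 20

~$ move west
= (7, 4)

~$ sense west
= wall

~$ sense south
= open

~$ push south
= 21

~$ move south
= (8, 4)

~$ sense west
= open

~$ push west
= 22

~$ move west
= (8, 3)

~$ sense west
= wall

~$ pop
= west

~$ move east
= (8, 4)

~$ sense east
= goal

~$ move east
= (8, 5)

Answer: (8, 5)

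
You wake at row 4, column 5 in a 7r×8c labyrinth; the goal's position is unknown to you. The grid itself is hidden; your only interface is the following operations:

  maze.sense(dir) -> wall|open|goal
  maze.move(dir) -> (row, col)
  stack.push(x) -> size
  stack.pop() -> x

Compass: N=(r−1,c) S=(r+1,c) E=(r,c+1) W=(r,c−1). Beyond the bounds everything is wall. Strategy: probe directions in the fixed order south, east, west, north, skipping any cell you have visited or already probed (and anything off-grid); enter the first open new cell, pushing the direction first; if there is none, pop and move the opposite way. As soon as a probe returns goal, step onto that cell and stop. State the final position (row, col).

I use maze.sense on dir: south, and get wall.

I run maze.sense on dir: east, and see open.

Then stack.push on x: east, and see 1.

I run maze.move on dir: east, which returns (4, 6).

Now I run maze.sense on dir: south, : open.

Now I run stack.push on x: south, — result: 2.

Then maze.move on dir: south, and observe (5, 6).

Then maze.sense on dir: south, → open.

Then stack.push on x: south, giving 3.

I use maze.move on dir: south, yielding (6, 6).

Now I run maze.sense on dir: east, yielding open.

I call stack.push on x: east, and observe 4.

I try maze.move on dir: east, and observe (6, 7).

I call maze.sense on dir: north, → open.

I try stack.push on x: north, — result: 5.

I call maze.move on dir: north, — result: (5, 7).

I call maze.sense on dir: north, and see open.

Calling stack.push on x: north, : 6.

I call maze.move on dir: north, : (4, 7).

I invoke maze.sense on dir: north, and get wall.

I try stack.pop, → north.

Calling maze.move on dir: south, : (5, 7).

Invoking stack.pop, and see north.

I run maze.move on dir: south, and see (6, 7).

Then stack.pop, giving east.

I call maze.move on dir: west, — result: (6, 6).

Using maze.sense on dir: west, yielding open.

I use stack.push on x: west, which returns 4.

I call maze.move on dir: west, → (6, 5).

Next I call maze.sense on dir: west, and see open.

Calling stack.push on x: west, yielding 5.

I invoke maze.move on dir: west, giving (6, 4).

I call maze.sense on dir: west, giving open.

I invoke stack.push on x: west, and see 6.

I try maze.move on dir: west, and observe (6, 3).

Using maze.sense on dir: west, — result: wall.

Next I call maze.sense on dir: north, : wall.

I call stack.pop, — result: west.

I try maze.move on dir: east, : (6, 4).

Then maze.sense on dir: north, yielding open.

Then stack.push on x: north, which returns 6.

I run maze.move on dir: north, which returns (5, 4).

Next I call maze.sense on dir: north, and observe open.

Next I call stack.push on x: north, yielding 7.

Using maze.move on dir: north, and see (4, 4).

I invoke maze.sense on dir: west, giving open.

Invoking stack.push on x: west, : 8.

Now I run maze.move on dir: west, — result: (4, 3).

Next I call maze.sense on dir: west, which returns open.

Calling stack.push on x: west, — result: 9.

Invoking maze.move on dir: west, → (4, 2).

Now I run maze.sense on dir: south, and get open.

I use stack.push on x: south, giving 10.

I call maze.move on dir: south, → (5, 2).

I call maze.sense on dir: west, — result: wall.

I run stack.pop(), and see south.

Then maze.move on dir: north, → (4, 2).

Now I run maze.sense on dir: west, : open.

Then stack.push on x: west, → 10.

I try maze.move on dir: west, yielding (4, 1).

Then maze.sense on dir: west, — result: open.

I try stack.push on x: west, yielding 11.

Next I call maze.move on dir: west, : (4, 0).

Next I call maze.sense on dir: south, and see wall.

I try maze.sense on dir: north, yielding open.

Using stack.push on x: north, and observe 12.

Using maze.move on dir: north, — result: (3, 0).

I use maze.sense on dir: east, and observe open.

Now I run stack.push on x: east, : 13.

Using maze.move on dir: east, → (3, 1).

I try maze.sense on dir: east, and get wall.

Then maze.sense on dir: north, and get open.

I call stack.push on x: north, yielding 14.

Next I call maze.move on dir: north, and observe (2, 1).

Calling maze.sense on dir: east, and see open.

Calling stack.push on x: east, and see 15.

Calling maze.move on dir: east, giving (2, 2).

Invoking maze.sense on dir: east, — result: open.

I call stack.push on x: east, giving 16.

Next I call maze.move on dir: east, and see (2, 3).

I call maze.sense on dir: south, — result: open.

I call stack.push on x: south, and see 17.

Now I run maze.move on dir: south, — result: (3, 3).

Invoking maze.sense on dir: east, yielding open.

Then stack.push on x: east, : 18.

Using maze.move on dir: east, → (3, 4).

Using maze.sense on dir: east, and see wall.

Now I run maze.sense on dir: north, and observe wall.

Then stack.pop(), and get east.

Then maze.move on dir: west, : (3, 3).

I run stack.pop, giving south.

Using maze.move on dir: north, and observe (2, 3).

I try maze.sense on dir: north, and observe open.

I try stack.push on x: north, and see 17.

Invoking maze.move on dir: north, and see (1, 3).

I try maze.sense on dir: east, which returns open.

Calling stack.push on x: east, → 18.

Now I run maze.move on dir: east, → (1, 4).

Next I call maze.sense on dir: east, and observe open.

Then stack.push on x: east, giving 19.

I run maze.move on dir: east, and observe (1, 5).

Invoking maze.sense on dir: south, → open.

Then stack.push on x: south, → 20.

Calling maze.move on dir: south, which returns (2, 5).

I use maze.sense on dir: east, which returns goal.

I call maze.move on dir: east, — result: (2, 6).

Answer: (2, 6)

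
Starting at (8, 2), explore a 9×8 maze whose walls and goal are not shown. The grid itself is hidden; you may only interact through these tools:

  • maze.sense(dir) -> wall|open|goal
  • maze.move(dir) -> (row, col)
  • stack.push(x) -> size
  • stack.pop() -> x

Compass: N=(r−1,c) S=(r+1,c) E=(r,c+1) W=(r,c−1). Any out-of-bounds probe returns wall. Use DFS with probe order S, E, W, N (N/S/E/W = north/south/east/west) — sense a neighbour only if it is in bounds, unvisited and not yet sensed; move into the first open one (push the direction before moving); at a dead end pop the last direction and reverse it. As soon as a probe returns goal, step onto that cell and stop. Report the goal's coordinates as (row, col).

# 1. sense(east) : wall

# 2. sense(west) : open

# 3. push(west) : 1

# 4. move(west) : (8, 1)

# 5. sense(west) : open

# 6. push(west) : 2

# 7. move(west) : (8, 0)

# 8. sense(north) : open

# 9. push(north) : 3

# 10. move(north) : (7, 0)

# 11. sense(east) : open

# 12. push(east) : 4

# 13. move(east) : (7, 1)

# 14. sense(east) : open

# 15. push(east) : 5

# 16. move(east) : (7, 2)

# 17. sense(east) : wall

# 18. sense(north) : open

# 19. push(north) : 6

# 20. move(north) : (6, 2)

# 21. sense(east) : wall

# 22. sense(west) : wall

# 23. sense(north) : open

# 24. push(north) : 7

# 25. move(north) : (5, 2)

# 26. sense(east) : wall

# 27. sense(west) : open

# 28. push(west) : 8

# 29. move(west) : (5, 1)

# 30. sense(west) : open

# 31. push(west) : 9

# 32. move(west) : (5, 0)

# 33. sense(south) : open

# 34. push(south) : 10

# 35. move(south) : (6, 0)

# 36. pop() : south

# 37. move(north) : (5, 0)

# 38. sense(north) : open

# 39. push(north) : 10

# 40. move(north) : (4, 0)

# 41. sense(east) : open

# 42. push(east) : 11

# 43. move(east) : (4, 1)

# 44. sense(east) : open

# 45. push(east) : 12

# 46. move(east) : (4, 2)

# 47. sense(east) : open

# 48. push(east) : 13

# 49. move(east) : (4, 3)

# 50. sense(east) : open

# 51. push(east) : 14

# 52. move(east) : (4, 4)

# 53. sense(south) : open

# 54. push(south) : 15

# 55. move(south) : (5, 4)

# 56. sense(south) : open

# 57. push(south) : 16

# 58. move(south) : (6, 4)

# 59. sense(south) : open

# 60. push(south) : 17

# 61. move(south) : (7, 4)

# 62. sense(south) : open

# 63. push(south) : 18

# 64. move(south) : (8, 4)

# 65. sense(east) : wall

# 66. pop() : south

# 67. move(north) : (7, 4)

# 68. sense(east) : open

# 69. push(east) : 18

# 70. move(east) : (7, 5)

# 71. sense(east) : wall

# 72. sense(north) : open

# 73. push(north) : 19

# 74. move(north) : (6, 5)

# 75. sense(east) : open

# 76. push(east) : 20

# 77. move(east) : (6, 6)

# 78. sense(east) : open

# 79. push(east) : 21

# 80. move(east) : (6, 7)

# 81. sense(south) : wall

# 82. sense(north) : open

# 83. push(north) : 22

# 84. move(north) : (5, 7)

# 85. sense(west) : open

# 86. push(west) : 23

# 87. move(west) : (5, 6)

# 88. sense(west) : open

# 89. push(west) : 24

# 90. move(west) : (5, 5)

# 91. sense(north) : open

# 92. push(north) : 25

# 93. move(north) : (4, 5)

# 94. sense(east) : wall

# 95. sense(north) : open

# 96. push(north) : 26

# 97. move(north) : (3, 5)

# 98. sense(east) : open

# 99. push(east) : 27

# 100. move(east) : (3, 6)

# 101. sense(east) : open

# 102. push(east) : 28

# 103. move(east) : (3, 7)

# 104. sense(south) : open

# 105. push(south) : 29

# 106. move(south) : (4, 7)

# 107. pop() : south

# 108. move(north) : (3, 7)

# 109. sense(north) : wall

# 110. pop() : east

# 111. move(west) : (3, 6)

# 112. sense(north) : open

# 113. push(north) : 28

# 114. move(north) : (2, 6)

# 115. sense(west) : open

# 116. push(west) : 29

# 117. move(west) : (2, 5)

# 118. sense(west) : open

# 119. push(west) : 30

# 120. move(west) : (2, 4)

# 121. sense(south) : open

# 122. push(south) : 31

# 123. move(south) : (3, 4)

# 124. sense(west) : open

# 125. push(west) : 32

# 126. move(west) : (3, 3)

# 127. sense(west) : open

# 128. push(west) : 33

# 129. move(west) : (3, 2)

# 130. sense(west) : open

# 131. push(west) : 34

# 132. move(west) : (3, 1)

# 133. sense(west) : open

# 134. push(west) : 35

# 135. move(west) : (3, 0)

# 136. sense(north) : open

# 137. push(north) : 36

# 138. move(north) : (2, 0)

# 139. sense(east) : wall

# 140. sense(north) : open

# 141. push(north) : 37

# 142. move(north) : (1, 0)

# 143. sense(east) : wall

# 144. sense(north) : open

# 145. push(north) : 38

# 146. move(north) : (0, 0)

# 147. sense(east) : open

# 148. push(east) : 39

# 149. move(east) : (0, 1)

# 150. sense(east) : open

# 151. push(east) : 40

# 152. move(east) : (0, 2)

# 153. sense(south) : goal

# 154. move(south) : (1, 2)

Answer: (1, 2)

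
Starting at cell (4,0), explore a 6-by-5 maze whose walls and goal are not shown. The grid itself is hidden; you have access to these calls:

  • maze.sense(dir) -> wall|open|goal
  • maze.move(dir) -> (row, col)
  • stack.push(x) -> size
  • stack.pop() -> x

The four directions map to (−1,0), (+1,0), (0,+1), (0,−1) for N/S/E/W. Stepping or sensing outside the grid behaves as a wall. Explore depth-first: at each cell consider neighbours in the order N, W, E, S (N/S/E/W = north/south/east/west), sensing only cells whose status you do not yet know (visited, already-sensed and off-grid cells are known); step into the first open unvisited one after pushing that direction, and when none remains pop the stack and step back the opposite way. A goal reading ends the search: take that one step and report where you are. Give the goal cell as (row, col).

Then maze.sense passing dir: north, which returns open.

I use stack.push passing x: north, and get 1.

Now I run maze.move passing dir: north, and get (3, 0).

I run maze.sense passing dir: north, : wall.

Calling maze.sense passing dir: east, and get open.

Now I run stack.push passing x: east, giving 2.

I invoke maze.move passing dir: east, : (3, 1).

Invoking maze.sense passing dir: north, giving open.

I use stack.push passing x: north, and observe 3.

Calling maze.move passing dir: north, and get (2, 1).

Using maze.sense passing dir: north, yielding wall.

Next I call maze.sense passing dir: east, and observe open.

I try stack.push passing x: east, and observe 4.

Next I call maze.move passing dir: east, → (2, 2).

Next I call maze.sense passing dir: north, and get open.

I run stack.push passing x: north, giving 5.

Now I run maze.move passing dir: north, yielding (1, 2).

I run maze.sense passing dir: north, giving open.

I try stack.push passing x: north, yielding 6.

Calling maze.move passing dir: north, and see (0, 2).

Using maze.sense passing dir: west, and get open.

I try stack.push passing x: west, and see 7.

Then maze.move passing dir: west, and get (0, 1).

Now I run maze.sense passing dir: west, and observe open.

Next I call stack.push passing x: west, giving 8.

I run maze.move passing dir: west, — result: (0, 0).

Using maze.sense passing dir: south, → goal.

I use maze.move passing dir: south, → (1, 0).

Answer: (1, 0)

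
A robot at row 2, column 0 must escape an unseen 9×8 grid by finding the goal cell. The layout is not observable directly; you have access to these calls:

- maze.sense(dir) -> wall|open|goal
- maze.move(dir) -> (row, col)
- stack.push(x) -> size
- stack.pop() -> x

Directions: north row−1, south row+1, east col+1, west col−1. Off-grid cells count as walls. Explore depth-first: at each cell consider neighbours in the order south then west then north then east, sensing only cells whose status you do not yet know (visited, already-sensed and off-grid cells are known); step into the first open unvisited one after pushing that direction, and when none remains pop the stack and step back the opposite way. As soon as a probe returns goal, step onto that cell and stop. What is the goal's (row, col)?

;; 1. maze.sense(dir='south') => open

;; 2. stack.push(x='south') => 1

;; 3. maze.move(dir='south') => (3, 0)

;; 4. maze.sense(dir='south') => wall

;; 5. maze.sense(dir='east') => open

;; 6. stack.push(x='east') => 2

;; 7. maze.move(dir='east') => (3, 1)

;; 8. maze.sense(dir='south') => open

;; 9. stack.push(x='south') => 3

;; 10. maze.move(dir='south') => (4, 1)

;; 11. maze.sense(dir='south') => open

;; 12. stack.push(x='south') => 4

;; 13. maze.move(dir='south') => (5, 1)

;; 14. maze.sense(dir='south') => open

;; 15. stack.push(x='south') => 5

;; 16. maze.move(dir='south') => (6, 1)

;; 17. maze.sense(dir='south') => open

;; 18. stack.push(x='south') => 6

;; 19. maze.move(dir='south') => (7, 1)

;; 20. maze.sense(dir='south') => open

;; 21. stack.push(x='south') => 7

;; 22. maze.move(dir='south') => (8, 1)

;; 23. maze.sense(dir='west') => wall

;; 24. maze.sense(dir='east') => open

;; 25. stack.push(x='east') => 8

;; 26. maze.move(dir='east') => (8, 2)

;; 27. maze.sense(dir='north') => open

;; 28. stack.push(x='north') => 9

;; 29. maze.move(dir='north') => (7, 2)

;; 30. maze.sense(dir='north') => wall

;; 31. maze.sense(dir='east') => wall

;; 32. stack.pop() => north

;; 33. maze.move(dir='south') => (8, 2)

;; 34. maze.sense(dir='east') => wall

;; 35. stack.pop() => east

;; 36. maze.move(dir='west') => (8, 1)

;; 37. stack.pop() => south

;; 38. maze.move(dir='north') => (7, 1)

;; 39. maze.sense(dir='west') => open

;; 40. stack.push(x='west') => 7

;; 41. maze.move(dir='west') => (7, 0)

;; 42. maze.sense(dir='north') => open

;; 43. stack.push(x='north') => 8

;; 44. maze.move(dir='north') => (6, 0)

;; 45. maze.sense(dir='north') => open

;; 46. stack.push(x='north') => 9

;; 47. maze.move(dir='north') => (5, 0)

;; 48. stack.pop() => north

;; 49. maze.move(dir='south') => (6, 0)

;; 50. stack.pop() => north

;; 51. maze.move(dir='south') => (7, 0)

;; 52. stack.pop() => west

;; 53. maze.move(dir='east') => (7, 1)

;; 54. stack.pop() => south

;; 55. maze.move(dir='north') => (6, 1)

;; 56. stack.pop() => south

;; 57. maze.move(dir='north') => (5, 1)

;; 58. maze.sense(dir='east') => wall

;; 59. stack.pop() => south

;; 60. maze.move(dir='north') => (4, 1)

;; 61. maze.sense(dir='east') => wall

;; 62. stack.pop() => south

;; 63. maze.move(dir='north') => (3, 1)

;; 64. maze.sense(dir='north') => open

;; 65. stack.push(x='north') => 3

;; 66. maze.move(dir='north') => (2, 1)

;; 67. maze.sense(dir='north') => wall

;; 68. maze.sense(dir='east') => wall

;; 69. stack.pop() => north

;; 70. maze.move(dir='south') => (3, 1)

;; 71. maze.sense(dir='east') => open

;; 72. stack.push(x='east') => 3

;; 73. maze.move(dir='east') => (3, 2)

;; 74. maze.sense(dir='east') => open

;; 75. stack.push(x='east') => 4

;; 76. maze.move(dir='east') => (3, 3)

;; 77. maze.sense(dir='south') => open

;; 78. stack.push(x='south') => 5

;; 79. maze.move(dir='south') => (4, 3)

;; 80. maze.sense(dir='south') => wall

;; 81. maze.sense(dir='east') => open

;; 82. stack.push(x='east') => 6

;; 83. maze.move(dir='east') => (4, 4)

;; 84. maze.sense(dir='south') => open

;; 85. stack.push(x='south') => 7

;; 86. maze.move(dir='south') => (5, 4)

;; 87. maze.sense(dir='south') => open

;; 88. stack.push(x='south') => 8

;; 89. maze.move(dir='south') => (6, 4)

;; 90. maze.sense(dir='south') => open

;; 91. stack.push(x='south') => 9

;; 92. maze.move(dir='south') => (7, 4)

;; 93. maze.sense(dir='south') => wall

;; 94. maze.sense(dir='east') => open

;; 95. stack.push(x='east') => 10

;; 96. maze.move(dir='east') => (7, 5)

;; 97. maze.sense(dir='south') => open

;; 98. stack.push(x='south') => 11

;; 99. maze.move(dir='south') => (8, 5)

;; 100. maze.sense(dir='east') => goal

;; 101. maze.move(dir='east') => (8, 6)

Answer: (8, 6)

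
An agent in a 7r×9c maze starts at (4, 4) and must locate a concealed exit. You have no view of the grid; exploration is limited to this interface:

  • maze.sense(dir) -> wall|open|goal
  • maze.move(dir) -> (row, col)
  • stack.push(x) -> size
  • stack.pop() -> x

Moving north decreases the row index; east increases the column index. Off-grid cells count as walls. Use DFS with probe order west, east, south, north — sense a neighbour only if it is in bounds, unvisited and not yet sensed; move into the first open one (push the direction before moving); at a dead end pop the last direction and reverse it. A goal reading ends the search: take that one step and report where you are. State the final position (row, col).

;; maze.sense(dir=west) == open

;; stack.push(x=west) == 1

;; maze.move(dir=west) == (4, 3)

;; maze.sense(dir=west) == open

;; stack.push(x=west) == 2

;; maze.move(dir=west) == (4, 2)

;; maze.sense(dir=west) == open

;; stack.push(x=west) == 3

;; maze.move(dir=west) == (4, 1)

;; maze.sense(dir=west) == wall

;; maze.sense(dir=south) == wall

;; maze.sense(dir=north) == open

;; stack.push(x=north) == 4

;; maze.move(dir=north) == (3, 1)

;; maze.sense(dir=west) == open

;; stack.push(x=west) == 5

;; maze.move(dir=west) == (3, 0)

;; maze.sense(dir=north) == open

;; stack.push(x=north) == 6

;; maze.move(dir=north) == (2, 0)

;; maze.sense(dir=east) == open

;; stack.push(x=east) == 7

;; maze.move(dir=east) == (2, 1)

;; maze.sense(dir=east) == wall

;; maze.sense(dir=north) == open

;; stack.push(x=north) == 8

;; maze.move(dir=north) == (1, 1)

;; maze.sense(dir=west) == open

;; stack.push(x=west) == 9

;; maze.move(dir=west) == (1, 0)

;; maze.sense(dir=north) == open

;; stack.push(x=north) == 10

;; maze.move(dir=north) == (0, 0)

;; maze.sense(dir=east) == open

;; stack.push(x=east) == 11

;; maze.move(dir=east) == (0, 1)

;; maze.sense(dir=east) == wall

;; stack.pop() == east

;; maze.move(dir=west) == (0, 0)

;; stack.pop() == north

;; maze.move(dir=south) == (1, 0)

;; stack.pop() == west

;; maze.move(dir=east) == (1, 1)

;; maze.sense(dir=east) == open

;; stack.push(x=east) == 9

;; maze.move(dir=east) == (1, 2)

;; maze.sense(dir=east) == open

;; stack.push(x=east) == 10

;; maze.move(dir=east) == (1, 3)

;; maze.sense(dir=east) == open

;; stack.push(x=east) == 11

;; maze.move(dir=east) == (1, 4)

;; maze.sense(dir=east) == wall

;; maze.sense(dir=south) == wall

;; maze.sense(dir=north) == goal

;; maze.move(dir=north) == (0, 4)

Answer: (0, 4)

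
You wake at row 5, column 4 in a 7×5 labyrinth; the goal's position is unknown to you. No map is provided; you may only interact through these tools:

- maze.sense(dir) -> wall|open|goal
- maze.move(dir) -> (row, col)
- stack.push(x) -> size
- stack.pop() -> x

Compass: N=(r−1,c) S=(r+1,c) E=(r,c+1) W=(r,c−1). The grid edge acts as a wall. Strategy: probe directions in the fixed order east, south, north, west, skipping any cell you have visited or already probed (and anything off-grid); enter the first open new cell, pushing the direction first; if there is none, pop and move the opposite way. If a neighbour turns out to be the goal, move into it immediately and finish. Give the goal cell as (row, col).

I try maze.sense on dir='south', giving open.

Next I call stack.push on x='south', which returns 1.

Now I run maze.move on dir='south', : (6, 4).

Next I call maze.sense on dir='west', which returns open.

Then stack.push on x='west', : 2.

Invoking maze.move on dir='west', which returns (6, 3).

Next I call maze.sense on dir='north', → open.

I use stack.push on x='north', and observe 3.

Calling maze.move on dir='north', — result: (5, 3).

Next I call maze.sense on dir='north', giving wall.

Calling maze.sense on dir='west', → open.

Now I run stack.push on x='west', giving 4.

I invoke maze.move on dir='west', and see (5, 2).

I call maze.sense on dir='south', and see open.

Next I call stack.push on x='south', : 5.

Now I run maze.move on dir='south', giving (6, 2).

Now I run maze.sense on dir='west', yielding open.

Invoking stack.push on x='west', which returns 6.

I run maze.move on dir='west', and get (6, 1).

I run maze.sense on dir='north', : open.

I run stack.push on x='north', and get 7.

I try maze.move on dir='north', which returns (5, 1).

Using maze.sense on dir='north', and see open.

I call stack.push on x='north', : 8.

I call maze.move on dir='north', and see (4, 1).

I run maze.sense on dir='east', and get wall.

I use maze.sense on dir='north', and get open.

I run stack.push on x='north', and get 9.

Using maze.move on dir='north', which returns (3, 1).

I use maze.sense on dir='east', yielding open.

Invoking stack.push on x='east', giving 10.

I run maze.move on dir='east', which returns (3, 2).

I invoke maze.sense on dir='east', → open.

Now I run stack.push on x='east', : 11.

Calling maze.move on dir='east', and observe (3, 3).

I call maze.sense on dir='east', giving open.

Using stack.push on x='east', and observe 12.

I run maze.move on dir='east', which returns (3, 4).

Calling maze.sense on dir='south', — result: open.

Calling stack.push on x='south', : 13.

Invoking maze.move on dir='south', giving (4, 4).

Invoking stack.pop, → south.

I use maze.move on dir='north', and see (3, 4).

I run maze.sense on dir='north', yielding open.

I run stack.push on x='north', yielding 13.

Using maze.move on dir='north', which returns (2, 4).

Invoking maze.sense on dir='north', : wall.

Calling maze.sense on dir='west', yielding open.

Calling stack.push on x='west', and observe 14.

I call maze.move on dir='west', and observe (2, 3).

I run maze.sense on dir='north', giving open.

Then stack.push on x='north', → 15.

I use maze.move on dir='north', → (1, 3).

Now I run maze.sense on dir='north', and see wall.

I use maze.sense on dir='west', → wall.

I run stack.pop(), : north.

Now I run maze.move on dir='south', yielding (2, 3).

Next I call maze.sense on dir='west', → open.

I try stack.push on x='west', which returns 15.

I try maze.move on dir='west', which returns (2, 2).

I try maze.sense on dir='west', and see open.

Invoking stack.push on x='west', yielding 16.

Calling maze.move on dir='west', yielding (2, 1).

Invoking maze.sense on dir='north', and get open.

Invoking stack.push on x='north', which returns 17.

I call maze.move on dir='north', giving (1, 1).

Next I call maze.sense on dir='north', : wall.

I try maze.sense on dir='west', and see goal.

Invoking maze.move on dir='west', and see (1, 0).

Answer: (1, 0)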